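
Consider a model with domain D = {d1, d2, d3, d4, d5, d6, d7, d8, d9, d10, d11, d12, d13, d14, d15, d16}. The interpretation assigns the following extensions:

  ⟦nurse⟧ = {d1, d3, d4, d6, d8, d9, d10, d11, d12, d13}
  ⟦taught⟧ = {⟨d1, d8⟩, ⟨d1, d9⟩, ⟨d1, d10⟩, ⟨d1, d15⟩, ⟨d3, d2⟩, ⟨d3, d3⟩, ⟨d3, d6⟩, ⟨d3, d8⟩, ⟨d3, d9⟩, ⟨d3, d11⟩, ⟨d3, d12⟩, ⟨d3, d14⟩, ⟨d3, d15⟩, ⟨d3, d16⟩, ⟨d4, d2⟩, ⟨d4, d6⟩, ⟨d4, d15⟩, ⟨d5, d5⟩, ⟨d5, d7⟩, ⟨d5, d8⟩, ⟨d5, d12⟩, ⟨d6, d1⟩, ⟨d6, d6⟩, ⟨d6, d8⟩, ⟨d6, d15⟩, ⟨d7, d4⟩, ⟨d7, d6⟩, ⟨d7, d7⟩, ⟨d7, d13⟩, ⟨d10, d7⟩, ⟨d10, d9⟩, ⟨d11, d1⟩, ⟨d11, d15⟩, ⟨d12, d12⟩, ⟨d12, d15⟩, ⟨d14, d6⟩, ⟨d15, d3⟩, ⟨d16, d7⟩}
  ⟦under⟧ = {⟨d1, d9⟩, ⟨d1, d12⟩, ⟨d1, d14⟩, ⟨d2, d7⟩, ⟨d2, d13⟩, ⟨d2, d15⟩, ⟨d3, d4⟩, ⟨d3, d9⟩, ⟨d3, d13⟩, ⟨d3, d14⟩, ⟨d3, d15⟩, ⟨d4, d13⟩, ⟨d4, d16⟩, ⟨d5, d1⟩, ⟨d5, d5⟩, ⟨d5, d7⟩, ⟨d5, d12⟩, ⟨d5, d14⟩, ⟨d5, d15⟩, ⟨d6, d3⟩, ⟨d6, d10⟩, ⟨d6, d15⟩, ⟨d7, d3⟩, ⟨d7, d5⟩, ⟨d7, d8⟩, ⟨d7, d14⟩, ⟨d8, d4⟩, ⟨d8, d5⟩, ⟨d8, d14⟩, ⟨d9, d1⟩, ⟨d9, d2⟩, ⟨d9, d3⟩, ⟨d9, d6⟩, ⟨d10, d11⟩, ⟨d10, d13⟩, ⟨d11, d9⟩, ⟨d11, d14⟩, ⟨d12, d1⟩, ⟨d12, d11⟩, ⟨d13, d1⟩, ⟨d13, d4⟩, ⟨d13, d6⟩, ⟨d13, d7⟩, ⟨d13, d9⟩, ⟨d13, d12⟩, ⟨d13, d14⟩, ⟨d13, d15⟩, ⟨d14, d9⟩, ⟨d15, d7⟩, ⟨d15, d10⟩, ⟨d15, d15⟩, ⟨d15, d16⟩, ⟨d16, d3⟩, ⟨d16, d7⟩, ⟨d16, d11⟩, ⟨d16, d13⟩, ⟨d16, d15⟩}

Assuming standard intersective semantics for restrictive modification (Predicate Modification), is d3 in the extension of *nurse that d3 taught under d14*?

⟦that d3 taught⟧ = {x : ⟨d3, x⟩ ∈ ⟦taught⟧} = {d2, d3, d6, d8, d9, d11, d12, d14, d15, d16}
⟦under d14⟧ = {x : ⟨x, d14⟩ ∈ ⟦under⟧} = {d1, d3, d5, d7, d8, d11, d13}
⟦nurse⟧ = {d1, d3, d4, d6, d8, d9, d10, d11, d12, d13}
… ∩ ⟦that d3 taught⟧ = {d1, d3, d4, d6, d8, d9, d10, d11, d12, d13} ∩ {d2, d3, d6, d8, d9, d11, d12, d14, d15, d16} = {d3, d6, d8, d9, d11, d12}
… ∩ ⟦under d14⟧ = {d3, d6, d8, d9, d11, d12} ∩ {d1, d3, d5, d7, d8, d11, d13} = {d3, d8, d11}
⟦nurse that d3 taught under d14⟧ = {d3, d8, d11}; d3 ∈ this set.

yes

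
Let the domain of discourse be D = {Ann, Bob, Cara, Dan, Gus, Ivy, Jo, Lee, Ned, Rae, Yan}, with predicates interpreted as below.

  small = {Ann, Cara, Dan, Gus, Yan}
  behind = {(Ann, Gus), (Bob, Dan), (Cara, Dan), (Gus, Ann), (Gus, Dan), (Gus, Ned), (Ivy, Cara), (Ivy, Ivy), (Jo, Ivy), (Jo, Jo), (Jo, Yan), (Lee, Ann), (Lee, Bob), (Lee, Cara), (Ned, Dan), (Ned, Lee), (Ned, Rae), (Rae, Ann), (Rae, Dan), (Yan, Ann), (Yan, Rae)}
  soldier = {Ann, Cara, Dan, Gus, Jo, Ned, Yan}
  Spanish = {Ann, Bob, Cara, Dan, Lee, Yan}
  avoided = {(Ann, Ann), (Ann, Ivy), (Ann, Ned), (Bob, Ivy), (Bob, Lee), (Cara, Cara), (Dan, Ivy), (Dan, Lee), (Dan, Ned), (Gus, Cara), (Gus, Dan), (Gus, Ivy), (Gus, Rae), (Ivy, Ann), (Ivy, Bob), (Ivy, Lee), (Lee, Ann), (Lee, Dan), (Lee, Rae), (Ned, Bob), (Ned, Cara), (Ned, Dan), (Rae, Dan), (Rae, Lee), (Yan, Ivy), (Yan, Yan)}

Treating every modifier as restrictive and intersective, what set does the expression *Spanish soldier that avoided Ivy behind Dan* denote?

{ }

⟦that avoided Ivy⟧ = {x : ⟨x, Ivy⟩ ∈ ⟦avoided⟧} = {Ann, Bob, Dan, Gus, Yan}
⟦behind Dan⟧ = {x : ⟨x, Dan⟩ ∈ ⟦behind⟧} = {Bob, Cara, Gus, Ned, Rae}
⟦soldier⟧ = {Ann, Cara, Dan, Gus, Jo, Ned, Yan}
… ∩ ⟦that avoided Ivy⟧ = {Ann, Cara, Dan, Gus, Jo, Ned, Yan} ∩ {Ann, Bob, Dan, Gus, Yan} = {Ann, Dan, Gus, Yan}
… ∩ ⟦behind Dan⟧ = {Ann, Dan, Gus, Yan} ∩ {Bob, Cara, Gus, Ned, Rae} = {Gus}
… ∩ ⟦Spanish⟧ = {Gus} ∩ {Ann, Bob, Cara, Dan, Lee, Yan} = ∅
So ⟦Spanish soldier that avoided Ivy behind Dan⟧ = { }.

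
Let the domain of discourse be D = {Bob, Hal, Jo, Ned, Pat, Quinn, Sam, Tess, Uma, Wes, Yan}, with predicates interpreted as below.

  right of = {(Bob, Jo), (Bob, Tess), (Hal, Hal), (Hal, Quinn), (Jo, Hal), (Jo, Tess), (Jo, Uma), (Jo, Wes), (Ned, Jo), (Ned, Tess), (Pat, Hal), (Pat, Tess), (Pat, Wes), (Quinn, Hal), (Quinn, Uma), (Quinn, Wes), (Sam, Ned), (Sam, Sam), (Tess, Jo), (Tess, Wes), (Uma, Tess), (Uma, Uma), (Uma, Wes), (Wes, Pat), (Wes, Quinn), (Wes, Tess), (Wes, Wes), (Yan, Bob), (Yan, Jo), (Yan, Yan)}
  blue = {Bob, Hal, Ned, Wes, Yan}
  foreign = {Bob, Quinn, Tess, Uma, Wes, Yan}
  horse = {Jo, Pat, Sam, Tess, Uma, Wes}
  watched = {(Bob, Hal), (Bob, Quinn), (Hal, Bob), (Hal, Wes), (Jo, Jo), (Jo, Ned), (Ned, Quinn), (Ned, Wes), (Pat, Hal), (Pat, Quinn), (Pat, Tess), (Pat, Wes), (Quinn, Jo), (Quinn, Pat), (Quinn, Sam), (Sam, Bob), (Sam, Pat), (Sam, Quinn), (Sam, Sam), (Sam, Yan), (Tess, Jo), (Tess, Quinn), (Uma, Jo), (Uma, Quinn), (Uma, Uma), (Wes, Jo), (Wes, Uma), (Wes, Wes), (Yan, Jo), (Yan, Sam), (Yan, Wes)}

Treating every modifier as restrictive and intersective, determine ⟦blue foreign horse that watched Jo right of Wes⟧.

{Wes}

⟦that watched Jo⟧ = {x : ⟨x, Jo⟩ ∈ ⟦watched⟧} = {Jo, Quinn, Tess, Uma, Wes, Yan}
⟦right of Wes⟧ = {x : ⟨x, Wes⟩ ∈ ⟦right of⟧} = {Jo, Pat, Quinn, Tess, Uma, Wes}
⟦horse⟧ = {Jo, Pat, Sam, Tess, Uma, Wes}
… ∩ ⟦that watched Jo⟧ = {Jo, Pat, Sam, Tess, Uma, Wes} ∩ {Jo, Quinn, Tess, Uma, Wes, Yan} = {Jo, Tess, Uma, Wes}
… ∩ ⟦right of Wes⟧ = {Jo, Tess, Uma, Wes} ∩ {Jo, Pat, Quinn, Tess, Uma, Wes} = {Jo, Tess, Uma, Wes}
… ∩ ⟦blue⟧ = {Jo, Tess, Uma, Wes} ∩ {Bob, Hal, Ned, Wes, Yan} = {Wes}
… ∩ ⟦foreign⟧ = {Wes} ∩ {Bob, Quinn, Tess, Uma, Wes, Yan} = {Wes}
So ⟦blue foreign horse that watched Jo right of Wes⟧ = {Wes}.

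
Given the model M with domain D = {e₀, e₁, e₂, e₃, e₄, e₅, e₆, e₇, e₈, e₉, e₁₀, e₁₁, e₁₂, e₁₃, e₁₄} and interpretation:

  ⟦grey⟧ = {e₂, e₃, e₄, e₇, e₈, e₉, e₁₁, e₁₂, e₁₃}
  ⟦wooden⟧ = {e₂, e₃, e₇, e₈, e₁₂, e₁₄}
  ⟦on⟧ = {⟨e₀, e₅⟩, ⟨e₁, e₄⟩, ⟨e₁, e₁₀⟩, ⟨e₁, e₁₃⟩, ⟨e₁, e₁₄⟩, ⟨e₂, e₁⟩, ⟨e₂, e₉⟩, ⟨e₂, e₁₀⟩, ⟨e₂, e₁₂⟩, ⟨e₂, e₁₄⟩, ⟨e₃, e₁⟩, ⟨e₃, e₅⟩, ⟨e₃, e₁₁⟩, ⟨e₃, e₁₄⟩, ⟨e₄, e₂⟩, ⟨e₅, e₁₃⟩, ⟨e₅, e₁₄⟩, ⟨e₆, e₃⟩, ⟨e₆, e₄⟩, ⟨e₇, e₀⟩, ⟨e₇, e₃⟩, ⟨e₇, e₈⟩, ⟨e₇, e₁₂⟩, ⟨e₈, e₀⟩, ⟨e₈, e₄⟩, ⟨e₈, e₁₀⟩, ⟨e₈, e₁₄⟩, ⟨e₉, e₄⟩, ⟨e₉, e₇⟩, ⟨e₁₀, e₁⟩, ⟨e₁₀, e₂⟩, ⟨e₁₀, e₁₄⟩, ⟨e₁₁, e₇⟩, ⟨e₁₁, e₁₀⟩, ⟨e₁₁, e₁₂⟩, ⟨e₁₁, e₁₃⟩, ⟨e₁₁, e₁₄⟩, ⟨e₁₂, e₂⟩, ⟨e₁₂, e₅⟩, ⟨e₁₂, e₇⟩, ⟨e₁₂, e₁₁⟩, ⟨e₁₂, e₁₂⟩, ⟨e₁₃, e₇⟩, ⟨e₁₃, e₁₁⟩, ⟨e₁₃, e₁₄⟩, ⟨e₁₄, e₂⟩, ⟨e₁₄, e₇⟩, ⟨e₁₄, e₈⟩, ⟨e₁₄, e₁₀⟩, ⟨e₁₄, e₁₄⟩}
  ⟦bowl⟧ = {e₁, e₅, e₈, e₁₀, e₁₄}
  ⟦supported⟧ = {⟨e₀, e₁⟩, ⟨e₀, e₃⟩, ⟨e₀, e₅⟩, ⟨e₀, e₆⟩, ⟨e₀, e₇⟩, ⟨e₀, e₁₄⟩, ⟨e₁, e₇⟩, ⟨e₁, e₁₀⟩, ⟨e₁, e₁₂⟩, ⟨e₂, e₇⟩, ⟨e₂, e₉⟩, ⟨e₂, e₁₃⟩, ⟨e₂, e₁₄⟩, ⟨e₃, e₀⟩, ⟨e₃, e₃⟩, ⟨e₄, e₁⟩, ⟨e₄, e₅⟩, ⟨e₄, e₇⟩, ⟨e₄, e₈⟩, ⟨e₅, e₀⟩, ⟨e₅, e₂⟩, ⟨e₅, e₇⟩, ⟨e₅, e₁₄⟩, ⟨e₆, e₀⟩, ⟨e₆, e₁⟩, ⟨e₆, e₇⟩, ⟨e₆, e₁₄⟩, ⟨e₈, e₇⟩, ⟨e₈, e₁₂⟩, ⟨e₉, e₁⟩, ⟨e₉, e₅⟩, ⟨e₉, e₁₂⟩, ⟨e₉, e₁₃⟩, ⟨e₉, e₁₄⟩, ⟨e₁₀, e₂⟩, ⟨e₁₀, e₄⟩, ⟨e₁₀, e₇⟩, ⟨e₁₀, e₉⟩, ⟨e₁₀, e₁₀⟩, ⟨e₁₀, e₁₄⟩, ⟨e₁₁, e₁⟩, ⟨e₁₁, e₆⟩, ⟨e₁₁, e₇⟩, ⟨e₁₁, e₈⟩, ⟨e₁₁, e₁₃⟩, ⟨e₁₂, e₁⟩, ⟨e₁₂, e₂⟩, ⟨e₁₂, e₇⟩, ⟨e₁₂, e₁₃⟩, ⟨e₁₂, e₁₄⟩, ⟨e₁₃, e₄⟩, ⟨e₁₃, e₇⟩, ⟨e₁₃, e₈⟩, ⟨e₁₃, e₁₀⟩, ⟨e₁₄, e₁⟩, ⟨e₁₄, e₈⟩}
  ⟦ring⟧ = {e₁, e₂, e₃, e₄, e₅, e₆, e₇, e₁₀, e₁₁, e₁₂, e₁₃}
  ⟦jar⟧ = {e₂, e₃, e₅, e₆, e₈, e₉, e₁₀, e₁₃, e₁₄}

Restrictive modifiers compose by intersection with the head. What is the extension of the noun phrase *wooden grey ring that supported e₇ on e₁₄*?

{e₂}

⟦that supported e₇⟧ = {x : ⟨x, e₇⟩ ∈ ⟦supported⟧} = {e₀, e₁, e₂, e₄, e₅, e₆, e₈, e₁₀, e₁₁, e₁₂, e₁₃}
⟦on e₁₄⟧ = {x : ⟨x, e₁₄⟩ ∈ ⟦on⟧} = {e₁, e₂, e₃, e₅, e₈, e₁₀, e₁₁, e₁₃, e₁₄}
⟦ring⟧ = {e₁, e₂, e₃, e₄, e₅, e₆, e₇, e₁₀, e₁₁, e₁₂, e₁₃}
… ∩ ⟦that supported e₇⟧ = {e₁, e₂, e₃, e₄, e₅, e₆, e₇, e₁₀, e₁₁, e₁₂, e₁₃} ∩ {e₀, e₁, e₂, e₄, e₅, e₆, e₈, e₁₀, e₁₁, e₁₂, e₁₃} = {e₁, e₂, e₄, e₅, e₆, e₁₀, e₁₁, e₁₂, e₁₃}
… ∩ ⟦on e₁₄⟧ = {e₁, e₂, e₄, e₅, e₆, e₁₀, e₁₁, e₁₂, e₁₃} ∩ {e₁, e₂, e₃, e₅, e₈, e₁₀, e₁₁, e₁₃, e₁₄} = {e₁, e₂, e₅, e₁₀, e₁₁, e₁₃}
… ∩ ⟦wooden⟧ = {e₁, e₂, e₅, e₁₀, e₁₁, e₁₃} ∩ {e₂, e₃, e₇, e₈, e₁₂, e₁₄} = {e₂}
… ∩ ⟦grey⟧ = {e₂} ∩ {e₂, e₃, e₄, e₇, e₈, e₉, e₁₁, e₁₂, e₁₃} = {e₂}
So ⟦wooden grey ring that supported e₇ on e₁₄⟧ = {e₂}.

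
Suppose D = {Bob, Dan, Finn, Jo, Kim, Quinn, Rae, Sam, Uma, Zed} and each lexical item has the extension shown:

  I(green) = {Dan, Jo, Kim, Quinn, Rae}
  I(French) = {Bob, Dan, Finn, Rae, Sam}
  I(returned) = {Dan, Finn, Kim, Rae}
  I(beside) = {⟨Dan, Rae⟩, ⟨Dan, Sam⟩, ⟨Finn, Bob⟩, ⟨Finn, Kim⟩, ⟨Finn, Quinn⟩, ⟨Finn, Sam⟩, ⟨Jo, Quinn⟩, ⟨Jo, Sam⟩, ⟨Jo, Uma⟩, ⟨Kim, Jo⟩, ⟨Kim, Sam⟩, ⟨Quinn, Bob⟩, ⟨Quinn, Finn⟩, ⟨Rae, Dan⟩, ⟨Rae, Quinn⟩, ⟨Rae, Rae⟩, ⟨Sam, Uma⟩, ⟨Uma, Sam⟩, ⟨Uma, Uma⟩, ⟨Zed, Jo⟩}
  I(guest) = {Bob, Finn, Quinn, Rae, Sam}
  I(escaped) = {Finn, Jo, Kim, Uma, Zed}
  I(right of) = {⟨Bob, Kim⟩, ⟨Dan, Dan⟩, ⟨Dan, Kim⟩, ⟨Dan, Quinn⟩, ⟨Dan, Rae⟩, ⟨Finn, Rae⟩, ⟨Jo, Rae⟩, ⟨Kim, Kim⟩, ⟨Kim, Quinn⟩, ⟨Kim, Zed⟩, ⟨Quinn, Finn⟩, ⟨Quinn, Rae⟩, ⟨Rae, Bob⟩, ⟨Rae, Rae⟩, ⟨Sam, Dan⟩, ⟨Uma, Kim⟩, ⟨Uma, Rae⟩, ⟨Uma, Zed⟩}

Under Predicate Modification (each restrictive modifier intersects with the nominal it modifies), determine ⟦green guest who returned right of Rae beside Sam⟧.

{ }

⟦who returned⟧ = ⟦returned⟧ = {Dan, Finn, Kim, Rae}
⟦right of Rae⟧ = {x : ⟨x, Rae⟩ ∈ ⟦right of⟧} = {Dan, Finn, Jo, Quinn, Rae, Uma}
⟦beside Sam⟧ = {x : ⟨x, Sam⟩ ∈ ⟦beside⟧} = {Dan, Finn, Jo, Kim, Uma}
⟦guest⟧ = {Bob, Finn, Quinn, Rae, Sam}
… ∩ ⟦who returned⟧ = {Bob, Finn, Quinn, Rae, Sam} ∩ {Dan, Finn, Kim, Rae} = {Finn, Rae}
… ∩ ⟦right of Rae⟧ = {Finn, Rae} ∩ {Dan, Finn, Jo, Quinn, Rae, Uma} = {Finn, Rae}
… ∩ ⟦beside Sam⟧ = {Finn, Rae} ∩ {Dan, Finn, Jo, Kim, Uma} = {Finn}
… ∩ ⟦green⟧ = {Finn} ∩ {Dan, Jo, Kim, Quinn, Rae} = ∅
So ⟦green guest who returned right of Rae beside Sam⟧ = { }.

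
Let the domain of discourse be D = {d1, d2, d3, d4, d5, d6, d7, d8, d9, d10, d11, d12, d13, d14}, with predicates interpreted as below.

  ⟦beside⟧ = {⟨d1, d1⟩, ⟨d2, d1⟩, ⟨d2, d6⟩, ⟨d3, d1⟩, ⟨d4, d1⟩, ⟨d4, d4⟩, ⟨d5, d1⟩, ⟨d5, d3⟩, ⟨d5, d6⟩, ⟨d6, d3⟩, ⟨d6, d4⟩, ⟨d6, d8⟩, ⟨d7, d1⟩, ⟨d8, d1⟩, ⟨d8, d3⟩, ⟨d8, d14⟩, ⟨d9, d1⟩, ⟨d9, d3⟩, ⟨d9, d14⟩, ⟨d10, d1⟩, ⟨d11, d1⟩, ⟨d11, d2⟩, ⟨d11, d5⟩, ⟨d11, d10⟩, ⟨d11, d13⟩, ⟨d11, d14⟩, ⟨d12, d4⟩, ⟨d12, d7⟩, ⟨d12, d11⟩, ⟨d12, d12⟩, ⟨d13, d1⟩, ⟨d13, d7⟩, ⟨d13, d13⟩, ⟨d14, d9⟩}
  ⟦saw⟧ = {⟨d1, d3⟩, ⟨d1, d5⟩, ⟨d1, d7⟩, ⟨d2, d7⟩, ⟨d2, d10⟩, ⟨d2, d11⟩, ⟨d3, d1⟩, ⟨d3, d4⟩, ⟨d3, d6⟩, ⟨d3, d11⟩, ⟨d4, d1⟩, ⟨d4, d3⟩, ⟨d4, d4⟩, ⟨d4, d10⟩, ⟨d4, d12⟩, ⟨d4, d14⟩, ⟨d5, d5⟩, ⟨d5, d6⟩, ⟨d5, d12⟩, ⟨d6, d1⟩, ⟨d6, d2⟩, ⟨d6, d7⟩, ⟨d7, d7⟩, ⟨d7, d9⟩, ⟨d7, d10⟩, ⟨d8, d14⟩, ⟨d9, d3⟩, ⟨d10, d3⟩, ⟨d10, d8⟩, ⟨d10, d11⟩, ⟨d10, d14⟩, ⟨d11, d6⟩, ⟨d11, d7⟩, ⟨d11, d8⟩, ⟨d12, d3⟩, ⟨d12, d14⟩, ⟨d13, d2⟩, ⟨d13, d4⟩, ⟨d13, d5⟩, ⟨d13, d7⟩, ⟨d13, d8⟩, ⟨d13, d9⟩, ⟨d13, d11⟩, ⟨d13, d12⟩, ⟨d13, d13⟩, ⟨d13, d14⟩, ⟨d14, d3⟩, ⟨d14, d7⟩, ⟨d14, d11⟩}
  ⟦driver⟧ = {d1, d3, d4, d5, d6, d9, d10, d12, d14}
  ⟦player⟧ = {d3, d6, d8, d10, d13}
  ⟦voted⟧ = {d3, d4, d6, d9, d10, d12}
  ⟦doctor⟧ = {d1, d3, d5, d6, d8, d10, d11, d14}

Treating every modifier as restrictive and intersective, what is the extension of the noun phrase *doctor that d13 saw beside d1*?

{d5, d8, d11}

⟦that d13 saw⟧ = {x : ⟨d13, x⟩ ∈ ⟦saw⟧} = {d2, d4, d5, d7, d8, d9, d11, d12, d13, d14}
⟦beside d1⟧ = {x : ⟨x, d1⟩ ∈ ⟦beside⟧} = {d1, d2, d3, d4, d5, d7, d8, d9, d10, d11, d13}
⟦doctor⟧ = {d1, d3, d5, d6, d8, d10, d11, d14}
… ∩ ⟦that d13 saw⟧ = {d1, d3, d5, d6, d8, d10, d11, d14} ∩ {d2, d4, d5, d7, d8, d9, d11, d12, d13, d14} = {d5, d8, d11, d14}
… ∩ ⟦beside d1⟧ = {d5, d8, d11, d14} ∩ {d1, d2, d3, d4, d5, d7, d8, d9, d10, d11, d13} = {d5, d8, d11}
So ⟦doctor that d13 saw beside d1⟧ = {d5, d8, d11}.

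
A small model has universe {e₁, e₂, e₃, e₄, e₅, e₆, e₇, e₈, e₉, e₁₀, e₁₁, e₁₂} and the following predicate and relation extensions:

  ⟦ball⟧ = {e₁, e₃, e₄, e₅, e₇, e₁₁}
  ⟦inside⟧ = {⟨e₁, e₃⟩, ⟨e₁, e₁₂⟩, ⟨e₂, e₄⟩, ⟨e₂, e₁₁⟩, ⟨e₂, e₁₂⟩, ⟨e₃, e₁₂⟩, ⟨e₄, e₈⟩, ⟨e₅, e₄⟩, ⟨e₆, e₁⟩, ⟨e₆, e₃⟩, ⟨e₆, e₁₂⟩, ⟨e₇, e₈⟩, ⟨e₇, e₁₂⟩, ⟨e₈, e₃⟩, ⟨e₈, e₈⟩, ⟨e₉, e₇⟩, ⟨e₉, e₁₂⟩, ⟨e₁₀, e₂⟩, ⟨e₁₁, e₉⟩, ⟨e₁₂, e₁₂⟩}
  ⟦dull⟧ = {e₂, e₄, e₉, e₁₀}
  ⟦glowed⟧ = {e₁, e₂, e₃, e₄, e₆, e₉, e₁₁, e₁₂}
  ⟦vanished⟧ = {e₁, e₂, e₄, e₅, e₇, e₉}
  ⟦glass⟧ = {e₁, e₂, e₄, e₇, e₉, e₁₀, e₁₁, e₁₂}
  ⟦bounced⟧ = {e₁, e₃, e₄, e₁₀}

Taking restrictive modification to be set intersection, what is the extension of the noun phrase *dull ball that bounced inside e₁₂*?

⟦that bounced⟧ = ⟦bounced⟧ = {e₁, e₃, e₄, e₁₀}
⟦inside e₁₂⟧ = {x : ⟨x, e₁₂⟩ ∈ ⟦inside⟧} = {e₁, e₂, e₃, e₆, e₇, e₉, e₁₂}
⟦ball⟧ = {e₁, e₃, e₄, e₅, e₇, e₁₁}
… ∩ ⟦that bounced⟧ = {e₁, e₃, e₄, e₅, e₇, e₁₁} ∩ {e₁, e₃, e₄, e₁₀} = {e₁, e₃, e₄}
… ∩ ⟦inside e₁₂⟧ = {e₁, e₃, e₄} ∩ {e₁, e₂, e₃, e₆, e₇, e₉, e₁₂} = {e₁, e₃}
… ∩ ⟦dull⟧ = {e₁, e₃} ∩ {e₂, e₄, e₉, e₁₀} = ∅
So ⟦dull ball that bounced inside e₁₂⟧ = { }.

{ }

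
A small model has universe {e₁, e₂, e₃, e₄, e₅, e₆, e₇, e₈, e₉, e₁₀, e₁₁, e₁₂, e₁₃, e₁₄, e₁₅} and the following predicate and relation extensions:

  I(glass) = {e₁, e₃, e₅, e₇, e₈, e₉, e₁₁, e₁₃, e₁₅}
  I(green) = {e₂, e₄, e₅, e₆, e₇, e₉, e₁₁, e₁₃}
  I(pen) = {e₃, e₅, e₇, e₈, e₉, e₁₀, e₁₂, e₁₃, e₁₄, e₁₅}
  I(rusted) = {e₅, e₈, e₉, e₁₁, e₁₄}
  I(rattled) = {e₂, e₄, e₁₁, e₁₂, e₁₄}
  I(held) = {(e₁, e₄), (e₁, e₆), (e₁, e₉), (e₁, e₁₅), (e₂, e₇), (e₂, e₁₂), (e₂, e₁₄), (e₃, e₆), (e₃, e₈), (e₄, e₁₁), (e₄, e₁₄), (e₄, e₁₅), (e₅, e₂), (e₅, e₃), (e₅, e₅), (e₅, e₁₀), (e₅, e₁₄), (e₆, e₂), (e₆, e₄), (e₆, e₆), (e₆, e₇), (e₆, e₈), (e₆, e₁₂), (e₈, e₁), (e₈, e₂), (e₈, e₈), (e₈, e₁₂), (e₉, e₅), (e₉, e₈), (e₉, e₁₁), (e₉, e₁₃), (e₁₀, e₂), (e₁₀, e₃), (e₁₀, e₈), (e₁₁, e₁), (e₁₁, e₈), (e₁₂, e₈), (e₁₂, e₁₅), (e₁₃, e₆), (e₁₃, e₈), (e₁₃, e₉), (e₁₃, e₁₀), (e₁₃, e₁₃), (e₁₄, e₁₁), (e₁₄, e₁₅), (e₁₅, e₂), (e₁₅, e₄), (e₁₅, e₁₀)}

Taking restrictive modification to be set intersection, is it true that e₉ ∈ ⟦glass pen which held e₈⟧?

⟦which held e₈⟧ = {x : ⟨x, e₈⟩ ∈ ⟦held⟧} = {e₃, e₆, e₈, e₉, e₁₀, e₁₁, e₁₂, e₁₃}
⟦pen⟧ = {e₃, e₅, e₇, e₈, e₉, e₁₀, e₁₂, e₁₃, e₁₄, e₁₅}
… ∩ ⟦which held e₈⟧ = {e₃, e₅, e₇, e₈, e₉, e₁₀, e₁₂, e₁₃, e₁₄, e₁₅} ∩ {e₃, e₆, e₈, e₉, e₁₀, e₁₁, e₁₂, e₁₃} = {e₃, e₈, e₉, e₁₀, e₁₂, e₁₃}
… ∩ ⟦glass⟧ = {e₃, e₈, e₉, e₁₀, e₁₂, e₁₃} ∩ {e₁, e₃, e₅, e₇, e₈, e₉, e₁₁, e₁₃, e₁₅} = {e₃, e₈, e₉, e₁₃}
⟦glass pen which held e₈⟧ = {e₃, e₈, e₉, e₁₃}; e₉ ∈ this set.

yes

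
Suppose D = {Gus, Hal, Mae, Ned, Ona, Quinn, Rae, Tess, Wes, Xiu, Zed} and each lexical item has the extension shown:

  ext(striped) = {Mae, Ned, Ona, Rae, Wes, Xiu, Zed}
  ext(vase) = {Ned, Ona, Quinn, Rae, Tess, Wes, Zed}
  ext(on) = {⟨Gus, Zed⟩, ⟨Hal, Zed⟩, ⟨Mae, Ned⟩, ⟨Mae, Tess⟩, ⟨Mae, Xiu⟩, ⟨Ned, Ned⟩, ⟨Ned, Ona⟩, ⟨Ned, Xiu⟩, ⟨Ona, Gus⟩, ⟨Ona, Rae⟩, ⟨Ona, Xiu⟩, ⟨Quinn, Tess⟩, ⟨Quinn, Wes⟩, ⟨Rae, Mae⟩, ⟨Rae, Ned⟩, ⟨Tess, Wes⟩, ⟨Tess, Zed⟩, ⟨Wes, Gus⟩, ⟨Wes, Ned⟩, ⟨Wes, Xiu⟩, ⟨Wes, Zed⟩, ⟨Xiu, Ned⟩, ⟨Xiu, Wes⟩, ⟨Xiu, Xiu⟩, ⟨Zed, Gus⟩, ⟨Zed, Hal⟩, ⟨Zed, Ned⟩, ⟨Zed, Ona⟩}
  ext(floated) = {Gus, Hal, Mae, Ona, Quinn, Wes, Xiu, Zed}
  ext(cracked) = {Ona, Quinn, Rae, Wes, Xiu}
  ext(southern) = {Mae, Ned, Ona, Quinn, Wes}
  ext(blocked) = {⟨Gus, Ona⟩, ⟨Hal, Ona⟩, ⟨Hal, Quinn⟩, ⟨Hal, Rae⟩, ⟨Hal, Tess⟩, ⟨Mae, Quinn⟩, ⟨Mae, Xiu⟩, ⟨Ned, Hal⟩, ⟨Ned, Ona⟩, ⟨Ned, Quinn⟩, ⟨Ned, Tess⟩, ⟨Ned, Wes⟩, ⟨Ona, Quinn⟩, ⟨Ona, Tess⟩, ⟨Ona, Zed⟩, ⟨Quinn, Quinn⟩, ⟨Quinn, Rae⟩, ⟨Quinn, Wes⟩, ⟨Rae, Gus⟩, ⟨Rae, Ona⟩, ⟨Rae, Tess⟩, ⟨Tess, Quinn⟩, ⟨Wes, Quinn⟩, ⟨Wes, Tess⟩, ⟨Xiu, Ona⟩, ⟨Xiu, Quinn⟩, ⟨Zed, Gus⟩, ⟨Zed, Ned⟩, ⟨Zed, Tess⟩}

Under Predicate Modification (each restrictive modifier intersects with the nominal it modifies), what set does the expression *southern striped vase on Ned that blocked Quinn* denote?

{Ned, Wes}

⟦on Ned⟧ = {x : ⟨x, Ned⟩ ∈ ⟦on⟧} = {Mae, Ned, Rae, Wes, Xiu, Zed}
⟦that blocked Quinn⟧ = {x : ⟨x, Quinn⟩ ∈ ⟦blocked⟧} = {Hal, Mae, Ned, Ona, Quinn, Tess, Wes, Xiu}
⟦vase⟧ = {Ned, Ona, Quinn, Rae, Tess, Wes, Zed}
… ∩ ⟦on Ned⟧ = {Ned, Ona, Quinn, Rae, Tess, Wes, Zed} ∩ {Mae, Ned, Rae, Wes, Xiu, Zed} = {Ned, Rae, Wes, Zed}
… ∩ ⟦that blocked Quinn⟧ = {Ned, Rae, Wes, Zed} ∩ {Hal, Mae, Ned, Ona, Quinn, Tess, Wes, Xiu} = {Ned, Wes}
… ∩ ⟦southern⟧ = {Ned, Wes} ∩ {Mae, Ned, Ona, Quinn, Wes} = {Ned, Wes}
… ∩ ⟦striped⟧ = {Ned, Wes} ∩ {Mae, Ned, Ona, Rae, Wes, Xiu, Zed} = {Ned, Wes}
So ⟦southern striped vase on Ned that blocked Quinn⟧ = {Ned, Wes}.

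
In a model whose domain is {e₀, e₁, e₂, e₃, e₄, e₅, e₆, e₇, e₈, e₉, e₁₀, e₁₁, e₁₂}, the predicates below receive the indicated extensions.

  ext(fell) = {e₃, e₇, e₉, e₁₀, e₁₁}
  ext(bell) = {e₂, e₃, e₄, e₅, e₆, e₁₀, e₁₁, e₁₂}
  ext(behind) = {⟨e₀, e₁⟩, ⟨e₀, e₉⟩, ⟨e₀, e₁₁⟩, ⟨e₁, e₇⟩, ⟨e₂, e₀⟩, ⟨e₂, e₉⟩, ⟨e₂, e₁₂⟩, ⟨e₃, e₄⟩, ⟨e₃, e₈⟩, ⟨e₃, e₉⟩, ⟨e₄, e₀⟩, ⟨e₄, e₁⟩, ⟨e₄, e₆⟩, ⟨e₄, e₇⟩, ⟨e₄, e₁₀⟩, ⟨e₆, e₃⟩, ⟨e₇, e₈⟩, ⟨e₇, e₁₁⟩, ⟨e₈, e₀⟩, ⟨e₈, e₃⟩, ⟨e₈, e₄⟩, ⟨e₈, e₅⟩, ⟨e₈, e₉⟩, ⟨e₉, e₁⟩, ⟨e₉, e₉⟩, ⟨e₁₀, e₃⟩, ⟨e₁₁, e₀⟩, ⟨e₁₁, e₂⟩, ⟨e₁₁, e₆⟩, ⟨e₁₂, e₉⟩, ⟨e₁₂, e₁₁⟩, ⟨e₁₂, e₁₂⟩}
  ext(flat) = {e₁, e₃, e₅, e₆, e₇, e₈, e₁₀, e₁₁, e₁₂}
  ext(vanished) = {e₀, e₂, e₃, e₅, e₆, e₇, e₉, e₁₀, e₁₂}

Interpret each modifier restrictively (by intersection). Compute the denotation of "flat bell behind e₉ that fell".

⟦behind e₉⟧ = {x : ⟨x, e₉⟩ ∈ ⟦behind⟧} = {e₀, e₂, e₃, e₈, e₉, e₁₂}
⟦that fell⟧ = ⟦fell⟧ = {e₃, e₇, e₉, e₁₀, e₁₁}
⟦bell⟧ = {e₂, e₃, e₄, e₅, e₆, e₁₀, e₁₁, e₁₂}
… ∩ ⟦behind e₉⟧ = {e₂, e₃, e₄, e₅, e₆, e₁₀, e₁₁, e₁₂} ∩ {e₀, e₂, e₃, e₈, e₉, e₁₂} = {e₂, e₃, e₁₂}
… ∩ ⟦that fell⟧ = {e₂, e₃, e₁₂} ∩ {e₃, e₇, e₉, e₁₀, e₁₁} = {e₃}
… ∩ ⟦flat⟧ = {e₃} ∩ {e₁, e₃, e₅, e₆, e₇, e₈, e₁₀, e₁₁, e₁₂} = {e₃}
So ⟦flat bell behind e₉ that fell⟧ = {e₃}.

{e₃}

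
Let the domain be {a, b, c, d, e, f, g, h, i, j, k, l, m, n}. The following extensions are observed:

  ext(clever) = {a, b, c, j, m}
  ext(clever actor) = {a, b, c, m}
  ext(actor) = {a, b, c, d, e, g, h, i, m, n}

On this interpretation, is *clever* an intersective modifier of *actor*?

yes

⟦clever⟧ ∩ ⟦actor⟧ = {a, b, c, j, m} ∩ {a, b, c, d, e, g, h, i, m, n} = {a, b, c, m}
Observed ⟦clever actor⟧ = {a, b, c, m}.
These coincide, so the modifier is intersective here.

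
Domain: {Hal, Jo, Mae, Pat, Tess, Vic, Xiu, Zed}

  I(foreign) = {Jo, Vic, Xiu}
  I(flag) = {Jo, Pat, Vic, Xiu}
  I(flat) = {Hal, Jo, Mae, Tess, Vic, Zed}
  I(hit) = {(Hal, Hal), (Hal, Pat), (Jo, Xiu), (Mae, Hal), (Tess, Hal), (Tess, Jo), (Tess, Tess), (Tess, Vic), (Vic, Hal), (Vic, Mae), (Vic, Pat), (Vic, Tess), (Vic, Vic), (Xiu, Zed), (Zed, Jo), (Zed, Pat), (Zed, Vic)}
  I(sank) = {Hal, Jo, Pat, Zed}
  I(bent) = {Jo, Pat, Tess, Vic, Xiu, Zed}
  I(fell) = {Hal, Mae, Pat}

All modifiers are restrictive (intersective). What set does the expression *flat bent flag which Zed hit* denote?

{Jo, Vic}

⟦which Zed hit⟧ = {x : ⟨Zed, x⟩ ∈ ⟦hit⟧} = {Jo, Pat, Vic}
⟦flag⟧ = {Jo, Pat, Vic, Xiu}
… ∩ ⟦which Zed hit⟧ = {Jo, Pat, Vic, Xiu} ∩ {Jo, Pat, Vic} = {Jo, Pat, Vic}
… ∩ ⟦flat⟧ = {Jo, Pat, Vic} ∩ {Hal, Jo, Mae, Tess, Vic, Zed} = {Jo, Vic}
… ∩ ⟦bent⟧ = {Jo, Vic} ∩ {Jo, Pat, Tess, Vic, Xiu, Zed} = {Jo, Vic}
So ⟦flat bent flag which Zed hit⟧ = {Jo, Vic}.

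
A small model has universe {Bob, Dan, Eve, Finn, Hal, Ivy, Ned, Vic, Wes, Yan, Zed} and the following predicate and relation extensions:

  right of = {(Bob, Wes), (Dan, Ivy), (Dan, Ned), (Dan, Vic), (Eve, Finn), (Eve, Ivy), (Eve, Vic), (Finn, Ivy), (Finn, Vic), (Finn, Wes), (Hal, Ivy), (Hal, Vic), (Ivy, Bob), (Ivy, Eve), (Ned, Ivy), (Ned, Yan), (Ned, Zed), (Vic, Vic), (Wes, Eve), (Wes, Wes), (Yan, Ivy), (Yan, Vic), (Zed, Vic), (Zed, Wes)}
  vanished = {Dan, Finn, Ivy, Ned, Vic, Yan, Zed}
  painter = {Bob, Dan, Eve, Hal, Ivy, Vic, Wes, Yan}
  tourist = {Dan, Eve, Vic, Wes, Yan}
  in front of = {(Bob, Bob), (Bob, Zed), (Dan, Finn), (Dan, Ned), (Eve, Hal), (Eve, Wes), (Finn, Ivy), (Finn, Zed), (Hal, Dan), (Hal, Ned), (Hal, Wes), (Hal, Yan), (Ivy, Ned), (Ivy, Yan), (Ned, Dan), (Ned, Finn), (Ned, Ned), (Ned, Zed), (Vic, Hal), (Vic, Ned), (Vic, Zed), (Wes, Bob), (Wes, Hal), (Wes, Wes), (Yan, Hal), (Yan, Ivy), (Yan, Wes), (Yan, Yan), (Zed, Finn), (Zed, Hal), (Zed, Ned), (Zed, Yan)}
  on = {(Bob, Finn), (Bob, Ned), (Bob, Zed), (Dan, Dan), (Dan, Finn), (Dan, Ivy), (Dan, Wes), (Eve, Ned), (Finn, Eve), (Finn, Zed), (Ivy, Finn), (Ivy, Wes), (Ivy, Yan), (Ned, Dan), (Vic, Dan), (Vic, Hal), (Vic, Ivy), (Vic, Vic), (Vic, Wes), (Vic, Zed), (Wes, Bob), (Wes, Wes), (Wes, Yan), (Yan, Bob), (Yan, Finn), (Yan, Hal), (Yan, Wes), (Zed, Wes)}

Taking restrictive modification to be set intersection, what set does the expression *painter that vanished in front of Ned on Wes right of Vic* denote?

{Dan, Vic}

⟦that vanished⟧ = ⟦vanished⟧ = {Dan, Finn, Ivy, Ned, Vic, Yan, Zed}
⟦in front of Ned⟧ = {x : ⟨x, Ned⟩ ∈ ⟦in front of⟧} = {Dan, Hal, Ivy, Ned, Vic, Zed}
⟦on Wes⟧ = {x : ⟨x, Wes⟩ ∈ ⟦on⟧} = {Dan, Ivy, Vic, Wes, Yan, Zed}
⟦right of Vic⟧ = {x : ⟨x, Vic⟩ ∈ ⟦right of⟧} = {Dan, Eve, Finn, Hal, Vic, Yan, Zed}
⟦painter⟧ = {Bob, Dan, Eve, Hal, Ivy, Vic, Wes, Yan}
… ∩ ⟦that vanished⟧ = {Bob, Dan, Eve, Hal, Ivy, Vic, Wes, Yan} ∩ {Dan, Finn, Ivy, Ned, Vic, Yan, Zed} = {Dan, Ivy, Vic, Yan}
… ∩ ⟦in front of Ned⟧ = {Dan, Ivy, Vic, Yan} ∩ {Dan, Hal, Ivy, Ned, Vic, Zed} = {Dan, Ivy, Vic}
… ∩ ⟦on Wes⟧ = {Dan, Ivy, Vic} ∩ {Dan, Ivy, Vic, Wes, Yan, Zed} = {Dan, Ivy, Vic}
… ∩ ⟦right of Vic⟧ = {Dan, Ivy, Vic} ∩ {Dan, Eve, Finn, Hal, Vic, Yan, Zed} = {Dan, Vic}
So ⟦painter that vanished in front of Ned on Wes right of Vic⟧ = {Dan, Vic}.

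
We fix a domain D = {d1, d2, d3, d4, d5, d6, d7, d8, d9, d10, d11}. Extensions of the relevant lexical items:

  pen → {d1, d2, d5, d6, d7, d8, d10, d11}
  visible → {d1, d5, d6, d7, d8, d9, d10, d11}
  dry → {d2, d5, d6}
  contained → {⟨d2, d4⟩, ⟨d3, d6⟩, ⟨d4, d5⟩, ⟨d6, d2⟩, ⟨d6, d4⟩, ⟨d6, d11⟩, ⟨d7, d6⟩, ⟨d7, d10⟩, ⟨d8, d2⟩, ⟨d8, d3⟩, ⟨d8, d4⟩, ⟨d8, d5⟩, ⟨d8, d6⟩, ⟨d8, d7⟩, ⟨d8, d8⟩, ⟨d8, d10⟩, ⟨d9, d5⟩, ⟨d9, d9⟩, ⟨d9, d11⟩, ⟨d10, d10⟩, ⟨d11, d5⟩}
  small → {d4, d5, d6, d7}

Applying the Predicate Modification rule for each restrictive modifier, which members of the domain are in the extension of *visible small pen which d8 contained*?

{d5, d6, d7}

⟦which d8 contained⟧ = {x : ⟨d8, x⟩ ∈ ⟦contained⟧} = {d2, d3, d4, d5, d6, d7, d8, d10}
⟦pen⟧ = {d1, d2, d5, d6, d7, d8, d10, d11}
… ∩ ⟦which d8 contained⟧ = {d1, d2, d5, d6, d7, d8, d10, d11} ∩ {d2, d3, d4, d5, d6, d7, d8, d10} = {d2, d5, d6, d7, d8, d10}
… ∩ ⟦visible⟧ = {d2, d5, d6, d7, d8, d10} ∩ {d1, d5, d6, d7, d8, d9, d10, d11} = {d5, d6, d7, d8, d10}
… ∩ ⟦small⟧ = {d5, d6, d7, d8, d10} ∩ {d4, d5, d6, d7} = {d5, d6, d7}
So ⟦visible small pen which d8 contained⟧ = {d5, d6, d7}.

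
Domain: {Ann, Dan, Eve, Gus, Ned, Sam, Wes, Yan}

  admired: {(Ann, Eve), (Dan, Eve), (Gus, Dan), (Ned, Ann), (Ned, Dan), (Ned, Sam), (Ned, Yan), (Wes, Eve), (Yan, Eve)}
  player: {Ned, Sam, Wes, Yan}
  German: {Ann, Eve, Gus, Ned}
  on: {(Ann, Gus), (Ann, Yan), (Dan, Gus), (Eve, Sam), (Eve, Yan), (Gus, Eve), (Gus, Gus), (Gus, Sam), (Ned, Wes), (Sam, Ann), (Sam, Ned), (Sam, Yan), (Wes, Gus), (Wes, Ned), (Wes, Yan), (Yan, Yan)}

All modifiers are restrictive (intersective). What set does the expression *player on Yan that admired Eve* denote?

⟦on Yan⟧ = {x : ⟨x, Yan⟩ ∈ ⟦on⟧} = {Ann, Eve, Sam, Wes, Yan}
⟦that admired Eve⟧ = {x : ⟨x, Eve⟩ ∈ ⟦admired⟧} = {Ann, Dan, Wes, Yan}
⟦player⟧ = {Ned, Sam, Wes, Yan}
… ∩ ⟦on Yan⟧ = {Ned, Sam, Wes, Yan} ∩ {Ann, Eve, Sam, Wes, Yan} = {Sam, Wes, Yan}
… ∩ ⟦that admired Eve⟧ = {Sam, Wes, Yan} ∩ {Ann, Dan, Wes, Yan} = {Wes, Yan}
So ⟦player on Yan that admired Eve⟧ = {Wes, Yan}.

{Wes, Yan}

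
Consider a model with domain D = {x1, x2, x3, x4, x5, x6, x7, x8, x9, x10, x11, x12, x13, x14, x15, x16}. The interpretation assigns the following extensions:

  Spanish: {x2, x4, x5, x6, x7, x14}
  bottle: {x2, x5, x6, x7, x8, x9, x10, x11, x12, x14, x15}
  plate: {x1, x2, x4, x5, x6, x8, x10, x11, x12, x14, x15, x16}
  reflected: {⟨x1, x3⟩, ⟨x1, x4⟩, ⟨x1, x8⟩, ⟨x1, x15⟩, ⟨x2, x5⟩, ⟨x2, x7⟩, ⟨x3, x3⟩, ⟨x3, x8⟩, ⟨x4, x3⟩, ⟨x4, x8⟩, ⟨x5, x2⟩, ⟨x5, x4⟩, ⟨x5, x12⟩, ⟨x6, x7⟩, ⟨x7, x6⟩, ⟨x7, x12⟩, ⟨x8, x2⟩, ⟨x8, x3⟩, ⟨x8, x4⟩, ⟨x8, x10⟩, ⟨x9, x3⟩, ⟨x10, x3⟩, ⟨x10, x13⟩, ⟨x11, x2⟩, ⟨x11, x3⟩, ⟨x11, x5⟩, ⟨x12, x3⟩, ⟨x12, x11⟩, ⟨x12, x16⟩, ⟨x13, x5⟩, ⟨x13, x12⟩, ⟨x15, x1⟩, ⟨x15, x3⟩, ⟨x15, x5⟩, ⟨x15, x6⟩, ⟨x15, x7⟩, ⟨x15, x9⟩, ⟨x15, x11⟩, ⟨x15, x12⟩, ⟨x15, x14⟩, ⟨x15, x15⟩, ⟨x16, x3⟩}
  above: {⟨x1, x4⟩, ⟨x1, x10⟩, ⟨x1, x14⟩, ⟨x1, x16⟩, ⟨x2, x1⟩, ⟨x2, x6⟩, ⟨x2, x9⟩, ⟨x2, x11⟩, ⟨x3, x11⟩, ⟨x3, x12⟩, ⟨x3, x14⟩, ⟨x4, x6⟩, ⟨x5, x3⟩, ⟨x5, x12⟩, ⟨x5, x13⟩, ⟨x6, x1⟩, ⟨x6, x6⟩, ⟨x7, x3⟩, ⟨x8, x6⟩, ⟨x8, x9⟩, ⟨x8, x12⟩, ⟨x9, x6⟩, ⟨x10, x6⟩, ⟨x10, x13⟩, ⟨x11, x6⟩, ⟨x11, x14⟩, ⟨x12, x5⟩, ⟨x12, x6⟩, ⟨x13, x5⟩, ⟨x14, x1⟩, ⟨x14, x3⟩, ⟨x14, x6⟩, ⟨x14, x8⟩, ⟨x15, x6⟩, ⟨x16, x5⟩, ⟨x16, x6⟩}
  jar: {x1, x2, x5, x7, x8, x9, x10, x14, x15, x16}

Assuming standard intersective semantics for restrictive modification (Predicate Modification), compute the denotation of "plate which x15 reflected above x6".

⟦which x15 reflected⟧ = {x : ⟨x15, x⟩ ∈ ⟦reflected⟧} = {x1, x3, x5, x6, x7, x9, x11, x12, x14, x15}
⟦above x6⟧ = {x : ⟨x, x6⟩ ∈ ⟦above⟧} = {x2, x4, x6, x8, x9, x10, x11, x12, x14, x15, x16}
⟦plate⟧ = {x1, x2, x4, x5, x6, x8, x10, x11, x12, x14, x15, x16}
… ∩ ⟦which x15 reflected⟧ = {x1, x2, x4, x5, x6, x8, x10, x11, x12, x14, x15, x16} ∩ {x1, x3, x5, x6, x7, x9, x11, x12, x14, x15} = {x1, x5, x6, x11, x12, x14, x15}
… ∩ ⟦above x6⟧ = {x1, x5, x6, x11, x12, x14, x15} ∩ {x2, x4, x6, x8, x9, x10, x11, x12, x14, x15, x16} = {x6, x11, x12, x14, x15}
So ⟦plate which x15 reflected above x6⟧ = {x6, x11, x12, x14, x15}.

{x6, x11, x12, x14, x15}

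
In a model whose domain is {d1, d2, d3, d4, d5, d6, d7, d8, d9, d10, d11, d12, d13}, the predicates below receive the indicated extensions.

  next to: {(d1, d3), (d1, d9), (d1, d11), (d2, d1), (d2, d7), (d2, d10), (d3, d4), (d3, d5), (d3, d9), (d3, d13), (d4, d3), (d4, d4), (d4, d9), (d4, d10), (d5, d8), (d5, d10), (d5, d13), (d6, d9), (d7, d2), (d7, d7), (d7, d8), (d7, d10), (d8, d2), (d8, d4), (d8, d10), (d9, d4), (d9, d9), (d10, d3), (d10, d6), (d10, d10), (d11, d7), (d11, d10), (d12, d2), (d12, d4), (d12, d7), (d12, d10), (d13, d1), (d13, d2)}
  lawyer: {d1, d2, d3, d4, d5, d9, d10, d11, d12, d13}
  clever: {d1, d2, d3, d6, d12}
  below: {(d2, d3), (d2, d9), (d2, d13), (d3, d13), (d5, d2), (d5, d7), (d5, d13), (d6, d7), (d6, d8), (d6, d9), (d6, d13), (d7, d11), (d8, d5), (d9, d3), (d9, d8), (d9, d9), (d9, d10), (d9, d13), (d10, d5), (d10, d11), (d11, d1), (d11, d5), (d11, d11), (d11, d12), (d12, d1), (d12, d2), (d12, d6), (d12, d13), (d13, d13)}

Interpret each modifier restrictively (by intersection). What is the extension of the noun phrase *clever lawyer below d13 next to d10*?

⟦below d13⟧ = {x : ⟨x, d13⟩ ∈ ⟦below⟧} = {d2, d3, d5, d6, d9, d12, d13}
⟦next to d10⟧ = {x : ⟨x, d10⟩ ∈ ⟦next to⟧} = {d2, d4, d5, d7, d8, d10, d11, d12}
⟦lawyer⟧ = {d1, d2, d3, d4, d5, d9, d10, d11, d12, d13}
… ∩ ⟦below d13⟧ = {d1, d2, d3, d4, d5, d9, d10, d11, d12, d13} ∩ {d2, d3, d5, d6, d9, d12, d13} = {d2, d3, d5, d9, d12, d13}
… ∩ ⟦next to d10⟧ = {d2, d3, d5, d9, d12, d13} ∩ {d2, d4, d5, d7, d8, d10, d11, d12} = {d2, d5, d12}
… ∩ ⟦clever⟧ = {d2, d5, d12} ∩ {d1, d2, d3, d6, d12} = {d2, d12}
So ⟦clever lawyer below d13 next to d10⟧ = {d2, d12}.

{d2, d12}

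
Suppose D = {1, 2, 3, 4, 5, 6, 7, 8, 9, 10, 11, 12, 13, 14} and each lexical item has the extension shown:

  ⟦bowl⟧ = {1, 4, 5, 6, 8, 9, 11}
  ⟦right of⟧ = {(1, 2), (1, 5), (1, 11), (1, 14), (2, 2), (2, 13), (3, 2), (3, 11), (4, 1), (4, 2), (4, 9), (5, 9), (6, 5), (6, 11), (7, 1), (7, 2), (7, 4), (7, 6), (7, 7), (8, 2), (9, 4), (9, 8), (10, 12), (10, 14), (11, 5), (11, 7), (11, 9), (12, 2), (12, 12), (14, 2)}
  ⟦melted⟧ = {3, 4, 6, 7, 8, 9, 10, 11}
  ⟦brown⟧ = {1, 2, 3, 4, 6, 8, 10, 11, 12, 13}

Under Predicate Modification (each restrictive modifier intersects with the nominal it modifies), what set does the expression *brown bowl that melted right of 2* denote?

⟦that melted⟧ = ⟦melted⟧ = {3, 4, 6, 7, 8, 9, 10, 11}
⟦right of 2⟧ = {x : ⟨x, 2⟩ ∈ ⟦right of⟧} = {1, 2, 3, 4, 7, 8, 12, 14}
⟦bowl⟧ = {1, 4, 5, 6, 8, 9, 11}
… ∩ ⟦that melted⟧ = {1, 4, 5, 6, 8, 9, 11} ∩ {3, 4, 6, 7, 8, 9, 10, 11} = {4, 6, 8, 9, 11}
… ∩ ⟦right of 2⟧ = {4, 6, 8, 9, 11} ∩ {1, 2, 3, 4, 7, 8, 12, 14} = {4, 8}
… ∩ ⟦brown⟧ = {4, 8} ∩ {1, 2, 3, 4, 6, 8, 10, 11, 12, 13} = {4, 8}
So ⟦brown bowl that melted right of 2⟧ = {4, 8}.

{4, 8}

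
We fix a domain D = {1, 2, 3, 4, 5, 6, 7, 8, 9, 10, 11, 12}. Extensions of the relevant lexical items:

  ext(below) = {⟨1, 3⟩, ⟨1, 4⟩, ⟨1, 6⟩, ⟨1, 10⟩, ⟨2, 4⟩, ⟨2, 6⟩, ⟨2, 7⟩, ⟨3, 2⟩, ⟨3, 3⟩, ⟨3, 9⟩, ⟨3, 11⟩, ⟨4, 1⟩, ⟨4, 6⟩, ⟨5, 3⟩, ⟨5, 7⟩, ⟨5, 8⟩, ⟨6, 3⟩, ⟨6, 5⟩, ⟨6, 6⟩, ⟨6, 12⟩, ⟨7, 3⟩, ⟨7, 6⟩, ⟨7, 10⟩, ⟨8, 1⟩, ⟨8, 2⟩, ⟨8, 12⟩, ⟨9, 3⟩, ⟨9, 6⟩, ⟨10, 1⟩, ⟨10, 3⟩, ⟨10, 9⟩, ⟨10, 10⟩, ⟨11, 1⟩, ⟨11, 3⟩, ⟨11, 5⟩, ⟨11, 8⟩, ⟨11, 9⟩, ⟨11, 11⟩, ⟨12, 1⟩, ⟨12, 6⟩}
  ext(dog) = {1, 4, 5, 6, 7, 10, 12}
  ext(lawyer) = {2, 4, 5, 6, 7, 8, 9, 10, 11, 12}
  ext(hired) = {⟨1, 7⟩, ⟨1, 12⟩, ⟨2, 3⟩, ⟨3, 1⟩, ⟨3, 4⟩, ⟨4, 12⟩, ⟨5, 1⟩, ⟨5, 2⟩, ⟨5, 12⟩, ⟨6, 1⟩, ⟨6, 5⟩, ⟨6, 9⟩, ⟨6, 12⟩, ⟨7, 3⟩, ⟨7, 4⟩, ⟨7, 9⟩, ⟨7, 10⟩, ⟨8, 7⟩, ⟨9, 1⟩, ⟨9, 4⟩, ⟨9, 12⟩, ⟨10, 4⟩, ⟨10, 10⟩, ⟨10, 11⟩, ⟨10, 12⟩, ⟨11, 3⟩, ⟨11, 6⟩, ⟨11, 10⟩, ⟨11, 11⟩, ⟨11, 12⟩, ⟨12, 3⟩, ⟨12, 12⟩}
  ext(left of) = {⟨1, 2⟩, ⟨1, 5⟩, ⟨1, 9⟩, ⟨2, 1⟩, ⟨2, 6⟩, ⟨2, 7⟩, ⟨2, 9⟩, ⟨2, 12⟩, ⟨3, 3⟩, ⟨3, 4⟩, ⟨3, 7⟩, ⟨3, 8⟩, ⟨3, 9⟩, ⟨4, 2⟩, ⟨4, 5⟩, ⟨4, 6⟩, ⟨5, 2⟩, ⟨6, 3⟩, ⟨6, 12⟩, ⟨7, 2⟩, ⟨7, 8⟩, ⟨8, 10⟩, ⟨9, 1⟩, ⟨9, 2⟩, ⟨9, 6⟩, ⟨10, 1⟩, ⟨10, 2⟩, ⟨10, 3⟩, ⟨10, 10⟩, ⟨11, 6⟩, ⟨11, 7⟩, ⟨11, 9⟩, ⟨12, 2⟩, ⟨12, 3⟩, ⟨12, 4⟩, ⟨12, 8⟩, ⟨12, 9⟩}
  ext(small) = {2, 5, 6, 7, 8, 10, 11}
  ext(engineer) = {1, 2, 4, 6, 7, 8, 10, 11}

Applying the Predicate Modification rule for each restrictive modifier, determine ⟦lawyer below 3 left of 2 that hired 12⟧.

{5, 9, 10}

⟦below 3⟧ = {x : ⟨x, 3⟩ ∈ ⟦below⟧} = {1, 3, 5, 6, 7, 9, 10, 11}
⟦left of 2⟧ = {x : ⟨x, 2⟩ ∈ ⟦left of⟧} = {1, 4, 5, 7, 9, 10, 12}
⟦that hired 12⟧ = {x : ⟨x, 12⟩ ∈ ⟦hired⟧} = {1, 4, 5, 6, 9, 10, 11, 12}
⟦lawyer⟧ = {2, 4, 5, 6, 7, 8, 9, 10, 11, 12}
… ∩ ⟦below 3⟧ = {2, 4, 5, 6, 7, 8, 9, 10, 11, 12} ∩ {1, 3, 5, 6, 7, 9, 10, 11} = {5, 6, 7, 9, 10, 11}
… ∩ ⟦left of 2⟧ = {5, 6, 7, 9, 10, 11} ∩ {1, 4, 5, 7, 9, 10, 12} = {5, 7, 9, 10}
… ∩ ⟦that hired 12⟧ = {5, 7, 9, 10} ∩ {1, 4, 5, 6, 9, 10, 11, 12} = {5, 9, 10}
So ⟦lawyer below 3 left of 2 that hired 12⟧ = {5, 9, 10}.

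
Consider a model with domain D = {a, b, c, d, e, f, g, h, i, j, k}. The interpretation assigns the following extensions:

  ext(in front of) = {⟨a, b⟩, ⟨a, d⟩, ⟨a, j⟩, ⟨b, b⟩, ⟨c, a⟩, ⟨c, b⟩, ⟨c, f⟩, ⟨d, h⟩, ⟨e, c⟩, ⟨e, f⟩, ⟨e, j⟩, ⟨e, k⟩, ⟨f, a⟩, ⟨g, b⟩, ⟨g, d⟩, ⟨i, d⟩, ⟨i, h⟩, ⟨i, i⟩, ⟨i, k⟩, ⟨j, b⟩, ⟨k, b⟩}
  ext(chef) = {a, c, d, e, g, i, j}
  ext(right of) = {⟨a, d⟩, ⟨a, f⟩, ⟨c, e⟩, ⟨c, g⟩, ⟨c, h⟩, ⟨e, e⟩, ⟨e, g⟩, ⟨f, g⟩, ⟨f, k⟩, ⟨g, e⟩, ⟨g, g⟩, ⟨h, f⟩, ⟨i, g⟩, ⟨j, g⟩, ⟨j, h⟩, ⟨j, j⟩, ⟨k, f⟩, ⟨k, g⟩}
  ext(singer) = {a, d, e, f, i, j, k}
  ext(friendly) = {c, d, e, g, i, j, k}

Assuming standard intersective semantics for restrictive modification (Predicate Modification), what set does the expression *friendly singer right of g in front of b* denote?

{j, k}

⟦right of g⟧ = {x : ⟨x, g⟩ ∈ ⟦right of⟧} = {c, e, f, g, i, j, k}
⟦in front of b⟧ = {x : ⟨x, b⟩ ∈ ⟦in front of⟧} = {a, b, c, g, j, k}
⟦singer⟧ = {a, d, e, f, i, j, k}
… ∩ ⟦right of g⟧ = {a, d, e, f, i, j, k} ∩ {c, e, f, g, i, j, k} = {e, f, i, j, k}
… ∩ ⟦in front of b⟧ = {e, f, i, j, k} ∩ {a, b, c, g, j, k} = {j, k}
… ∩ ⟦friendly⟧ = {j, k} ∩ {c, d, e, g, i, j, k} = {j, k}
So ⟦friendly singer right of g in front of b⟧ = {j, k}.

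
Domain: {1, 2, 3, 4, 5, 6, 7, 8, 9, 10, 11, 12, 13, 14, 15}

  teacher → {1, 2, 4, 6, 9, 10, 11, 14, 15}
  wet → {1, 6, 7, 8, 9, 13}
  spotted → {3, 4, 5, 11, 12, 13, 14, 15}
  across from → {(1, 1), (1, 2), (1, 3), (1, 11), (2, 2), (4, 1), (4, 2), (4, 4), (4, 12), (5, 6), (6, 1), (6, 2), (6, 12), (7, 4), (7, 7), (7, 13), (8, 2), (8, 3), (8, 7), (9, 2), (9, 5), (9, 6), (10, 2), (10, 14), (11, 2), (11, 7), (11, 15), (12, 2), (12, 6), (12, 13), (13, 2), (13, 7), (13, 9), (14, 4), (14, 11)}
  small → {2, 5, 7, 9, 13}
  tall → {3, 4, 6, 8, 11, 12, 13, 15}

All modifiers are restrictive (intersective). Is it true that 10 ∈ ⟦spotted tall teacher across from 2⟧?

⟦across from 2⟧ = {x : ⟨x, 2⟩ ∈ ⟦across from⟧} = {1, 2, 4, 6, 8, 9, 10, 11, 12, 13}
⟦teacher⟧ = {1, 2, 4, 6, 9, 10, 11, 14, 15}
… ∩ ⟦across from 2⟧ = {1, 2, 4, 6, 9, 10, 11, 14, 15} ∩ {1, 2, 4, 6, 8, 9, 10, 11, 12, 13} = {1, 2, 4, 6, 9, 10, 11}
… ∩ ⟦spotted⟧ = {1, 2, 4, 6, 9, 10, 11} ∩ {3, 4, 5, 11, 12, 13, 14, 15} = {4, 11}
… ∩ ⟦tall⟧ = {4, 11} ∩ {3, 4, 6, 8, 11, 12, 13, 15} = {4, 11}
⟦spotted tall teacher across from 2⟧ = {4, 11}; 10 ∉ this set.

no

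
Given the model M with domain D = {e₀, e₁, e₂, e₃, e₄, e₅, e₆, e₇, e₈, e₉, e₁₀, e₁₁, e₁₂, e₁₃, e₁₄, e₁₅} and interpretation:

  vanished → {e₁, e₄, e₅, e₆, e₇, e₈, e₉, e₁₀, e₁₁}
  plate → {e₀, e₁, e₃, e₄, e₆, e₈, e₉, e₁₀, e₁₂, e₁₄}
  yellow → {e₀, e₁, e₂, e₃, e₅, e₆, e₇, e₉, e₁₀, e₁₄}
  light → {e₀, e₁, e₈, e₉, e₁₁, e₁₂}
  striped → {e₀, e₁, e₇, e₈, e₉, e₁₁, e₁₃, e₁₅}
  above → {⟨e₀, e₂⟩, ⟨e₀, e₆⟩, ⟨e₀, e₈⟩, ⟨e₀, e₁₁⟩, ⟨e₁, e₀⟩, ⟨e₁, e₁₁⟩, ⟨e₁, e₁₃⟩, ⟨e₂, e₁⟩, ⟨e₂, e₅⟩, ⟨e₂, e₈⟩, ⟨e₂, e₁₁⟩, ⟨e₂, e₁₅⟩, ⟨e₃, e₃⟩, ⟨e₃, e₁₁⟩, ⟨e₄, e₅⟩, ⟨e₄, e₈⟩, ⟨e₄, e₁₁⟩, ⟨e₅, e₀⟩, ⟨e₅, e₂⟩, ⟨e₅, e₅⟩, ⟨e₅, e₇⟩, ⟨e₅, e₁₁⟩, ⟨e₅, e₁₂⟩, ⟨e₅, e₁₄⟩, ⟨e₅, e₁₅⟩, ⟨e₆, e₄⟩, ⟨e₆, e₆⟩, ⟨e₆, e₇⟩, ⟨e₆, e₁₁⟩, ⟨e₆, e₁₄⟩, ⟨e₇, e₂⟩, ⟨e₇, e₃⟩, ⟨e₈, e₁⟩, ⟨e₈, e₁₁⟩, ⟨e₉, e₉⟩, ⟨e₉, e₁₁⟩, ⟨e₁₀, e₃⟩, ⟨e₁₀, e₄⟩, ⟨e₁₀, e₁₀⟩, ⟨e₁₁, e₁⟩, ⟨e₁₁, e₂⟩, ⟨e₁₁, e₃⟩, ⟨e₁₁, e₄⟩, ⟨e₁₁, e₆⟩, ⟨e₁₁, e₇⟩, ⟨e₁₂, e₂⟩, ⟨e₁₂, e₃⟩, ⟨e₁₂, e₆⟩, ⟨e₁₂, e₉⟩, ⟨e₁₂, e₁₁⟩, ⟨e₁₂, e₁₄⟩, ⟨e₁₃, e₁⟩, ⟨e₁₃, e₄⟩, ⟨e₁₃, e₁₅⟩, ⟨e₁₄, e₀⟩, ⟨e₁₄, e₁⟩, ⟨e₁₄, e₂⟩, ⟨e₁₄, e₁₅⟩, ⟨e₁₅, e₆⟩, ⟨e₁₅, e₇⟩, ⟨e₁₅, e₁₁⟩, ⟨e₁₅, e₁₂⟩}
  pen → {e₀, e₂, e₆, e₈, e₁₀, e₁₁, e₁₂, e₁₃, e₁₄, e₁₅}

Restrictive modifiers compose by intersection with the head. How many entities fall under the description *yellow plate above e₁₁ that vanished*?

⟦above e₁₁⟧ = {x : ⟨x, e₁₁⟩ ∈ ⟦above⟧} = {e₀, e₁, e₂, e₃, e₄, e₅, e₆, e₈, e₉, e₁₂, e₁₅}
⟦that vanished⟧ = ⟦vanished⟧ = {e₁, e₄, e₅, e₆, e₇, e₈, e₉, e₁₀, e₁₁}
⟦plate⟧ = {e₀, e₁, e₃, e₄, e₆, e₈, e₉, e₁₀, e₁₂, e₁₄}
… ∩ ⟦above e₁₁⟧ = {e₀, e₁, e₃, e₄, e₆, e₈, e₉, e₁₀, e₁₂, e₁₄} ∩ {e₀, e₁, e₂, e₃, e₄, e₅, e₆, e₈, e₉, e₁₂, e₁₅} = {e₀, e₁, e₃, e₄, e₆, e₈, e₉, e₁₂}
… ∩ ⟦that vanished⟧ = {e₀, e₁, e₃, e₄, e₆, e₈, e₉, e₁₂} ∩ {e₁, e₄, e₅, e₆, e₇, e₈, e₉, e₁₀, e₁₁} = {e₁, e₄, e₆, e₈, e₉}
… ∩ ⟦yellow⟧ = {e₁, e₄, e₆, e₈, e₉} ∩ {e₀, e₁, e₂, e₃, e₅, e₆, e₇, e₉, e₁₀, e₁₄} = {e₁, e₆, e₉}
⟦yellow plate above e₁₁ that vanished⟧ = {e₁, e₆, e₉}, so the cardinality is 3.

3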